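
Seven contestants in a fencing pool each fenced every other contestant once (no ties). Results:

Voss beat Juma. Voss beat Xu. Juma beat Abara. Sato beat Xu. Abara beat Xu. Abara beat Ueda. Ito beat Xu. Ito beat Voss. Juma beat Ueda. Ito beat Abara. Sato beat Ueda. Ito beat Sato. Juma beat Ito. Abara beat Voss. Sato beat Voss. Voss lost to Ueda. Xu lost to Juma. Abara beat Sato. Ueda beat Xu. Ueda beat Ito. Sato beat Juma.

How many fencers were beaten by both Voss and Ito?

1

Voss beat: Juma, Xu.
Ito beat: Sato, Abara, Xu, Voss.
Both beat: Xu — 1.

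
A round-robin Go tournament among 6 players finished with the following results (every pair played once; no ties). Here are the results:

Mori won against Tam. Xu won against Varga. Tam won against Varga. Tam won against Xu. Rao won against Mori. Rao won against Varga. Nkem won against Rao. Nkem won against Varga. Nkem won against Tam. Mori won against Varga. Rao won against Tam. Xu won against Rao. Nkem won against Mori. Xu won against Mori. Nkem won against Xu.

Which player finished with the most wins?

Nkem

Win totals: Tam 2, Varga 0, Nkem 5, Xu 3, Mori 2, Rao 3.
Nkem leads with 5 wins (next highest: 3).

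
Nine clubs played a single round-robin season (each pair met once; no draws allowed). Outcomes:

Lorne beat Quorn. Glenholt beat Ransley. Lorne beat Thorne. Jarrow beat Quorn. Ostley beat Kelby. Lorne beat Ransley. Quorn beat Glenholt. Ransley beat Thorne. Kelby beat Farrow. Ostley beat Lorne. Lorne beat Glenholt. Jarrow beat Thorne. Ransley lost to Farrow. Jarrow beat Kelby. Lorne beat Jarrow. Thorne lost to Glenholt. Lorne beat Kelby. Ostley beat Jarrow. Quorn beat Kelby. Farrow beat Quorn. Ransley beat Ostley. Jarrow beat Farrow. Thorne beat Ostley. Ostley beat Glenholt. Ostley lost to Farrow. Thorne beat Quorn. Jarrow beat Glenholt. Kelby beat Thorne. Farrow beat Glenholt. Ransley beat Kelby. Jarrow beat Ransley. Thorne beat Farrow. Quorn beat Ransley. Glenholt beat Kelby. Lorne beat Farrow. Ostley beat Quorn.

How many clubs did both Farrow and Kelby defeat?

Farrow beat: Glenholt, Ostley, Quorn, Ransley.
Kelby beat: Farrow, Thorne.
No one was beaten by both.

0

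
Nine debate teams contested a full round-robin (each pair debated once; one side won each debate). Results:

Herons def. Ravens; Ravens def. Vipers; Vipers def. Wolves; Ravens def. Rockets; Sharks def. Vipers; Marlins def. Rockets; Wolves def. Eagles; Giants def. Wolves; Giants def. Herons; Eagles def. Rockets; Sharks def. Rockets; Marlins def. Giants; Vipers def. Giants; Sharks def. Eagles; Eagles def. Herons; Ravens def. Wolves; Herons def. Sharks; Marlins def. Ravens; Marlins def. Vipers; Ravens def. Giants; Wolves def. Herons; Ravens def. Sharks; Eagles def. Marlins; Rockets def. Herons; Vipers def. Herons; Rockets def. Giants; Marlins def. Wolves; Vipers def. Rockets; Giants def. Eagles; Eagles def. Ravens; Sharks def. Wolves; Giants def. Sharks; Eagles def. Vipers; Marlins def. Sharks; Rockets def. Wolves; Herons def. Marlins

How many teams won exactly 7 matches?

Win totals: Marlins 6, Ravens 5, Herons 3, Sharks 4, Giants 4, Eagles 5, Rockets 3, Wolves 2, Vipers 4.
No team has exactly 7 wins.

0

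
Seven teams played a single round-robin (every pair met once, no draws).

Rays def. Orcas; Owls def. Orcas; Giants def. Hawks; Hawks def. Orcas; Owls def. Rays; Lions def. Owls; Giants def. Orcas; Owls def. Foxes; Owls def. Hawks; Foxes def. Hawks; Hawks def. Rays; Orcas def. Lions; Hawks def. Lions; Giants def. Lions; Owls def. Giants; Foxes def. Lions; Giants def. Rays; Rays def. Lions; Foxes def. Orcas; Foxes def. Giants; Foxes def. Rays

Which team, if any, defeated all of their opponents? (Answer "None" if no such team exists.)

None

Highest win total is Owls with 5 (out of 6 possible).
Owls lost to Lions, so no team went undefeated.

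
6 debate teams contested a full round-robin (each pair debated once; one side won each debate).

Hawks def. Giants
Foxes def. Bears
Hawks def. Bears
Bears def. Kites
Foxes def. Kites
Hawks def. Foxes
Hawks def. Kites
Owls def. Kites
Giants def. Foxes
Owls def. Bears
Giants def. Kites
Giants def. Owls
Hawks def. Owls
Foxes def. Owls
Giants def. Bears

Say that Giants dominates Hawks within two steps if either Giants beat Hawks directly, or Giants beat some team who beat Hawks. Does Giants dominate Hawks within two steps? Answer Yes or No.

No

Giants did not beat Hawks directly.
Giants beat Bears, Kites, Foxes, Owls, but each of them lost to Hawks. No two-step path.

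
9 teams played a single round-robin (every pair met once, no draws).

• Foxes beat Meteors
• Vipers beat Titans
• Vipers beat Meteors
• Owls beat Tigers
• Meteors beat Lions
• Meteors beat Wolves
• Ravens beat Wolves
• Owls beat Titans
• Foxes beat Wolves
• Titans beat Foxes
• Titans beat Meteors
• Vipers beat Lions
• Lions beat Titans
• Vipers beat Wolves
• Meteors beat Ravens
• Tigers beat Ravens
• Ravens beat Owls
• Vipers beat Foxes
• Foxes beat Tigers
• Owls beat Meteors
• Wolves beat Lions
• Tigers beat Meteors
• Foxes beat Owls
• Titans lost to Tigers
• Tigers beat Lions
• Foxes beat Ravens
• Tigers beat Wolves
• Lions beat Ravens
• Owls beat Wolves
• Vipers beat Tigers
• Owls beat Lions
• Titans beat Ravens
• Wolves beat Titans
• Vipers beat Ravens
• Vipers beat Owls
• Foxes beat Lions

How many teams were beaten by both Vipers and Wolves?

Vipers beat: Ravens, Owls, Titans, Foxes, Lions, Tigers, Wolves, Meteors.
Wolves beat: Titans, Lions.
Both beat: Titans, Lions — 2.

2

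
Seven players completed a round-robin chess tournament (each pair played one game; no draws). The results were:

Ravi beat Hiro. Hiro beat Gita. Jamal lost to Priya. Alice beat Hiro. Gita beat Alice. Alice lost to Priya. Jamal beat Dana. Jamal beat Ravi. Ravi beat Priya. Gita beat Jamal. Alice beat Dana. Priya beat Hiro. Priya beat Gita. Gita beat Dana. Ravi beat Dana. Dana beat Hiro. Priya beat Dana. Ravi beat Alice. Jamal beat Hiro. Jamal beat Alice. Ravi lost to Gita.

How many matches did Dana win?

1

Dana's results: beat Hiro; lost to Alice, Jamal, Priya, Ravi, Gita.
That is 1 win.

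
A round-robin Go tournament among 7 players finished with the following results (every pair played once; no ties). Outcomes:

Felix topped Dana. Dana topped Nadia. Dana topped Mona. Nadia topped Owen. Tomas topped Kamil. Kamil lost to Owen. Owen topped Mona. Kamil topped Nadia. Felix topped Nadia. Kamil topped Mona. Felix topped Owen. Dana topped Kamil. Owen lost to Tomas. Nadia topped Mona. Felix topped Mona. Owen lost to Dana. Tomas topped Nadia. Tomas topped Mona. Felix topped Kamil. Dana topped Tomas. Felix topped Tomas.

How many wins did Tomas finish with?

4

Tomas' results: beat Nadia, Kamil, Mona, Owen; lost to Dana, Felix.
That is 4 wins.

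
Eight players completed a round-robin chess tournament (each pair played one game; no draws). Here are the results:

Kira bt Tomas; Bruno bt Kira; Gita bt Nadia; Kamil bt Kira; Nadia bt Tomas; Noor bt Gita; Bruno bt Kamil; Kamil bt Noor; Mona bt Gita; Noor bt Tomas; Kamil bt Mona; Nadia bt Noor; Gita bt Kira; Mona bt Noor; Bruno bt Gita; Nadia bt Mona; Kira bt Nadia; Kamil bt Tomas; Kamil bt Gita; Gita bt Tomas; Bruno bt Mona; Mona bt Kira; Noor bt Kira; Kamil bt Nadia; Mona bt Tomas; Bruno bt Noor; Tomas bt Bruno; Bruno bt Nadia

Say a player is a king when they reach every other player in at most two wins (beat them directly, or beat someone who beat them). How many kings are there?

Noor cannot reach Kamil, Mona in two steps.
Tomas reaches everyone (king).
Nadia cannot reach Kamil in two steps.
Bruno reaches everyone (king).
Kamil reaches everyone (king).
Kira cannot reach Kamil, Gita in two steps.
Mona cannot reach Kamil in two steps.
Gita cannot reach Kamil in two steps.
Kings: Tomas, Bruno, Kamil — 3.

3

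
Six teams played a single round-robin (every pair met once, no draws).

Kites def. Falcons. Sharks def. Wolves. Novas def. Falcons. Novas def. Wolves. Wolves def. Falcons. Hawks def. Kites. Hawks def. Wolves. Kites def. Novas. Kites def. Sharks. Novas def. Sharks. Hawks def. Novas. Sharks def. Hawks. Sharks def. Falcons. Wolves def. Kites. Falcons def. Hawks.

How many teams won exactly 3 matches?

Win totals: Novas 3, Sharks 3, Falcons 1, Wolves 2, Hawks 3, Kites 3.
Exactly 3: Novas, Sharks, Hawks, Kites — 4 teams.

4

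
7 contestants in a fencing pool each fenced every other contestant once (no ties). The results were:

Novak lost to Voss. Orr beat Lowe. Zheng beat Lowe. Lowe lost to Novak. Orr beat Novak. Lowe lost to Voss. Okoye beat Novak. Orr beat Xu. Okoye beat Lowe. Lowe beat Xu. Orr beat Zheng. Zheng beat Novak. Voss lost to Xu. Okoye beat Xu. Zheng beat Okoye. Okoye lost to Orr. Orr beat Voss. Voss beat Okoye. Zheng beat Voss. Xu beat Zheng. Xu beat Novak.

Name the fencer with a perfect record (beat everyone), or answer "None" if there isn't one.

Orr

Orr has 6 wins out of 6 opponents — a perfect record.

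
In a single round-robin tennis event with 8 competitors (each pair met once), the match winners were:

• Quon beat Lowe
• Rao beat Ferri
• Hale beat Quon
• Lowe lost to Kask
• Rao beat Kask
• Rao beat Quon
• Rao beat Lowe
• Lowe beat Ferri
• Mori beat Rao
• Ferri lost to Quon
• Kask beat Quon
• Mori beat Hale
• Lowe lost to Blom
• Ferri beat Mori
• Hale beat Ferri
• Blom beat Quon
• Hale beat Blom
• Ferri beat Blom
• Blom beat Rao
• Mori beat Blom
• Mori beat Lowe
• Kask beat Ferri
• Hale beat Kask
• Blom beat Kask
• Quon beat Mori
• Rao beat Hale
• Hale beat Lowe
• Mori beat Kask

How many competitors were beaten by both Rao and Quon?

Rao beat: Hale, Lowe, Kask, Quon, Ferri.
Quon beat: Lowe, Mori, Ferri.
Both beat: Lowe, Ferri — 2.

2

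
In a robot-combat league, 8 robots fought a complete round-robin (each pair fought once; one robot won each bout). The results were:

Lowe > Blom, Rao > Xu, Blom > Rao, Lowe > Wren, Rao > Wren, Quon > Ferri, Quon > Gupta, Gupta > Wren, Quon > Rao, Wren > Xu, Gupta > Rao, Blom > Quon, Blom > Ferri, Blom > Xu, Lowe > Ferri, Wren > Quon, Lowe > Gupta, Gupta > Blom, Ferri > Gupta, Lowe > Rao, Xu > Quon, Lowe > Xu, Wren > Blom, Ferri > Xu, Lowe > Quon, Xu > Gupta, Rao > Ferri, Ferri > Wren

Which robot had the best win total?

Lowe

Win totals: Wren 3, Xu 2, Quon 3, Blom 4, Gupta 3, Ferri 3, Rao 3, Lowe 7.
Lowe leads with 7 wins (next highest: 4).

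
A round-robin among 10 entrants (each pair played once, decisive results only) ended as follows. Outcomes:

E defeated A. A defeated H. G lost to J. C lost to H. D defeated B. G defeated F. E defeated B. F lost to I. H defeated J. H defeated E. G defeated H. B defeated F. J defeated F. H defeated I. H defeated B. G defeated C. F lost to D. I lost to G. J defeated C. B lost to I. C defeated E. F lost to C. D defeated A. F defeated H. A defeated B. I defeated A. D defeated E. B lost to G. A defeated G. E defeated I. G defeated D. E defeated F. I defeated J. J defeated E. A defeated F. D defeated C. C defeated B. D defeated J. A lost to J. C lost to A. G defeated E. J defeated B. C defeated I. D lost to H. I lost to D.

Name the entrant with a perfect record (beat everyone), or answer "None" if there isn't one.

None

Highest win total is G with 7 (out of 9 possible).
G lost to A, J, so no entrant went undefeated.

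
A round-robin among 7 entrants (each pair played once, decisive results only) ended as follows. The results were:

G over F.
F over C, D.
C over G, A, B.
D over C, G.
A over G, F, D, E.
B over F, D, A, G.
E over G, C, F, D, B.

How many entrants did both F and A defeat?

F beat: C, D.
A beat: D, E, F, G.
Both beat: D — 1.

1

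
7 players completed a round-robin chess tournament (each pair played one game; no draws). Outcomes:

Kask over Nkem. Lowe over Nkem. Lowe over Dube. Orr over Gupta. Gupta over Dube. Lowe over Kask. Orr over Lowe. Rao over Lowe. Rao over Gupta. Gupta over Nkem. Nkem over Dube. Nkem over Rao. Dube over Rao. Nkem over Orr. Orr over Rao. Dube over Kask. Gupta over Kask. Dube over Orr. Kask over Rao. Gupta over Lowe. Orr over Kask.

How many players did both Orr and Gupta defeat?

2

Orr beat: Gupta, Kask, Rao, Lowe.
Gupta beat: Dube, Kask, Nkem, Lowe.
Both beat: Kask, Lowe — 2.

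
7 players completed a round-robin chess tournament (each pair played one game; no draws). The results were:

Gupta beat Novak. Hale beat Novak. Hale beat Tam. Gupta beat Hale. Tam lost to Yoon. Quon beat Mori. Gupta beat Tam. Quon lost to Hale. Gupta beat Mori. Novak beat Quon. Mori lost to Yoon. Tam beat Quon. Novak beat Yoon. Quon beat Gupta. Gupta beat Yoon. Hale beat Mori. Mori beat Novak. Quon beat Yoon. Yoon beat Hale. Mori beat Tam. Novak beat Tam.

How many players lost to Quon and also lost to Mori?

Quon beat: Yoon, Mori, Gupta.
Mori beat: Novak, Tam.
No one was beaten by both.

0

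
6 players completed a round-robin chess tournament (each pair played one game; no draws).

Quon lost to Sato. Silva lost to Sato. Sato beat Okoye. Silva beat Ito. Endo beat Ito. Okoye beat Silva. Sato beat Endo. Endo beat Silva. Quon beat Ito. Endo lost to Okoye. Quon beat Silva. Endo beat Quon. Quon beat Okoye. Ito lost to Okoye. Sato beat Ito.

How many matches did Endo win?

Endo's results: beat Ito, Silva, Quon; lost to Okoye, Sato.
That is 3 wins.

3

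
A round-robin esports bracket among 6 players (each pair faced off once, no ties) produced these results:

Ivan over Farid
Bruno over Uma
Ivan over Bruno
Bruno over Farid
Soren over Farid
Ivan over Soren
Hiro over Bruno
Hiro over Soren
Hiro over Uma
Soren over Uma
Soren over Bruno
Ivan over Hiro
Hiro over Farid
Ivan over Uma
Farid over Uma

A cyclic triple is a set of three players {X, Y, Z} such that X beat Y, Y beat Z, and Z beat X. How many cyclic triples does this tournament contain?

0

Of the C(6,3) = 20 triples, the cyclic ones are: none.
That is 0.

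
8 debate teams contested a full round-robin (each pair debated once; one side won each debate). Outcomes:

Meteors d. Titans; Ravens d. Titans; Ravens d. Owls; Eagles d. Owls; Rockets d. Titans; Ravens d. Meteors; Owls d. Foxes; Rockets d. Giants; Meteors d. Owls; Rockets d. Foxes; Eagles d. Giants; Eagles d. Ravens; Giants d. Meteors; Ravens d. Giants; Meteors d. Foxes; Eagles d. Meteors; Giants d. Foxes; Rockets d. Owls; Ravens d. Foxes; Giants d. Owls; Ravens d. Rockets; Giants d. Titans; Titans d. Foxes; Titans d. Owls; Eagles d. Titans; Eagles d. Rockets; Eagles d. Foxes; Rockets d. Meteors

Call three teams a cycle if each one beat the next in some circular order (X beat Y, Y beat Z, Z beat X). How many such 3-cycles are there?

0

Win totals: Titans 2, Rockets 5, Giants 4, Ravens 6, Meteors 3, Foxes 0, Eagles 7, Owls 1.
A team with w wins dominates both others in C(w,2) triples; summing gives 1 + 10 + 6 + 15 + 3 + 0 + 21 + 0 = 56 transitive triples.
Total triples C(8,3) = 56, so cyclic triples = 56 − 56 = 0.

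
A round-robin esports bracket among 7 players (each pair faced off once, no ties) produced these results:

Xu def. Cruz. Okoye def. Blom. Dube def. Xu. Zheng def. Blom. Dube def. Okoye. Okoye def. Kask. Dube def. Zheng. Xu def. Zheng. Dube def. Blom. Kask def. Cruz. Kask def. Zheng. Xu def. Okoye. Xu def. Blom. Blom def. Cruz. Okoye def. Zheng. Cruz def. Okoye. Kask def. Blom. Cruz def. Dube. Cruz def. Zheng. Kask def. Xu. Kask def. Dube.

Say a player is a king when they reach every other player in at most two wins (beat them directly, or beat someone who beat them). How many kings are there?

5

Cruz reaches everyone (king).
Dube reaches everyone (king).
Blom cannot reach Kask, Xu in two steps.
Zheng cannot reach Dube, Kask, Xu, Okoye in two steps.
Kask reaches everyone (king).
Xu reaches everyone (king).
Okoye reaches everyone (king).
Kings: Cruz, Dube, Kask, Xu, Okoye — 5.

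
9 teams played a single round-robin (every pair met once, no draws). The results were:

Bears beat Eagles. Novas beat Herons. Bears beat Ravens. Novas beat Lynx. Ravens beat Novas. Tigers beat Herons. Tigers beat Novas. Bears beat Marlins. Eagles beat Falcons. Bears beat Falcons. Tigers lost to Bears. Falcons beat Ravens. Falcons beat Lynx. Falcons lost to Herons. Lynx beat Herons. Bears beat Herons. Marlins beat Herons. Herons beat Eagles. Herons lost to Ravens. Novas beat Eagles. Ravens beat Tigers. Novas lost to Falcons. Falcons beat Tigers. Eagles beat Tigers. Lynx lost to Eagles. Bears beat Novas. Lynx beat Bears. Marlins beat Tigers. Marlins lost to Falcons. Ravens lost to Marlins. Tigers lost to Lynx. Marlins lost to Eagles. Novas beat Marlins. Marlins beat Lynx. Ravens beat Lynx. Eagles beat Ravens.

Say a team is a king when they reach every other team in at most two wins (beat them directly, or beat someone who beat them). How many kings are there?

Ravens reaches everyone (king).
Falcons reaches everyone (king).
Novas reaches everyone (king).
Marlins reaches everyone (king).
Herons cannot reach Bears in two steps.
Eagles reaches everyone (king).
Bears reaches everyone (king).
Tigers cannot reach Ravens, Bears in two steps.
Lynx reaches everyone (king).
Kings: Ravens, Falcons, Novas, Marlins, Eagles, Bears, Lynx — 7.

7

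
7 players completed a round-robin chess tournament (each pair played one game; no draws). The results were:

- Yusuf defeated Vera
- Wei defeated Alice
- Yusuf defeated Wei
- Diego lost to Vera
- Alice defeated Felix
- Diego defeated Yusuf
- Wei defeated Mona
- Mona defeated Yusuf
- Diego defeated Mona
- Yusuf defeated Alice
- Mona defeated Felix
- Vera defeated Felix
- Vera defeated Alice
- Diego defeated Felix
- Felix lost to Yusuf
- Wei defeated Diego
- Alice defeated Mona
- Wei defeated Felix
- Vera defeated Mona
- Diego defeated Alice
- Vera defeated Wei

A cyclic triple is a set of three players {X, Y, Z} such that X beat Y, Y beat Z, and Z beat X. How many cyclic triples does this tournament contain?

Win totals: Wei 4, Yusuf 4, Mona 2, Felix 0, Alice 2, Diego 4, Vera 5.
A player with w wins dominates both others in C(w,2) triples; summing gives 6 + 6 + 1 + 0 + 1 + 6 + 10 = 30 transitive triples.
Total triples C(7,3) = 35, so cyclic triples = 35 − 30 = 5.

5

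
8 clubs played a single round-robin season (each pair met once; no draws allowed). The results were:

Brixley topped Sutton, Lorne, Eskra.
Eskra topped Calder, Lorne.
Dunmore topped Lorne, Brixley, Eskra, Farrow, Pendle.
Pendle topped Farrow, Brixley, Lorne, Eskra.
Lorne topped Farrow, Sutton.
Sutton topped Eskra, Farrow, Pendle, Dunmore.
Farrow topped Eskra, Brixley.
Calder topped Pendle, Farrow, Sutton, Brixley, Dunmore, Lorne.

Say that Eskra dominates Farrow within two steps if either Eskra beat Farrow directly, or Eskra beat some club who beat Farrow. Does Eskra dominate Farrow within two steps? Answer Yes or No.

Eskra did not beat Farrow directly.
Eskra beat Lorne, Calder. Of those, Lorne beat Farrow.

Yes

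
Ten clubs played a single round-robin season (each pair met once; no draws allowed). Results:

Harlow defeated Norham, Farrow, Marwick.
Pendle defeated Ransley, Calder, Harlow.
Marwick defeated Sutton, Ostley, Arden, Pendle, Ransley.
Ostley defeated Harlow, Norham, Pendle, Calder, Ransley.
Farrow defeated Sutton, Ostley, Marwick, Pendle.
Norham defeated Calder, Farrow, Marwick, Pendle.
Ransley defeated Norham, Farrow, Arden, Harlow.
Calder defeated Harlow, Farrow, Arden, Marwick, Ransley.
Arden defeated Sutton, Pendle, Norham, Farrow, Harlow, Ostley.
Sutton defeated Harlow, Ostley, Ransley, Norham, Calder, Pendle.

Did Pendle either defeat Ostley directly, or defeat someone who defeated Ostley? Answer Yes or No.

No

Pendle did not beat Ostley directly.
Pendle beat Ransley, Harlow, Calder, but each of them lost to Ostley. No two-step path.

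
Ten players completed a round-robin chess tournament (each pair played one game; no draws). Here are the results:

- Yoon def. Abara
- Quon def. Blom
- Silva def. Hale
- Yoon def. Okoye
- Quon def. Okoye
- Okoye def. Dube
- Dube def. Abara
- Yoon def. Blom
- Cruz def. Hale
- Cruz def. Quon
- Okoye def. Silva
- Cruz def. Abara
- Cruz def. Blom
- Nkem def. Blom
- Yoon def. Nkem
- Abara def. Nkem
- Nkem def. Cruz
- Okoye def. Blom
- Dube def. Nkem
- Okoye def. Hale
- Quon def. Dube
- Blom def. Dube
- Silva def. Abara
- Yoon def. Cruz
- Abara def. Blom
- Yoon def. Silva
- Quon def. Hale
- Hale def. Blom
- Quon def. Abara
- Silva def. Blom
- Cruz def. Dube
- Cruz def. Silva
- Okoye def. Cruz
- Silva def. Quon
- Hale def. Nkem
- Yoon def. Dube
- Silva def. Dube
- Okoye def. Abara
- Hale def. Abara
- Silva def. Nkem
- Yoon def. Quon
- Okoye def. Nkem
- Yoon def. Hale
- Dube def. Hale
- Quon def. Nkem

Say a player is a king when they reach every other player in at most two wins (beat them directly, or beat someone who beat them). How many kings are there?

1

Blom cannot reach Silva, Yoon, Cruz, Quon, Okoye in two steps.
Silva cannot reach Yoon in two steps.
Abara cannot reach Silva, Yoon, Hale, Quon, Okoye in two steps.
Yoon reaches everyone (king).
Nkem cannot reach Yoon, Okoye in two steps.
Cruz cannot reach Yoon in two steps.
Hale cannot reach Silva, Yoon, Quon, Okoye in two steps.
Dube cannot reach Silva, Yoon, Quon, Okoye in two steps.
Quon cannot reach Yoon in two steps.
Okoye cannot reach Yoon in two steps.
Kings: Yoon — 1.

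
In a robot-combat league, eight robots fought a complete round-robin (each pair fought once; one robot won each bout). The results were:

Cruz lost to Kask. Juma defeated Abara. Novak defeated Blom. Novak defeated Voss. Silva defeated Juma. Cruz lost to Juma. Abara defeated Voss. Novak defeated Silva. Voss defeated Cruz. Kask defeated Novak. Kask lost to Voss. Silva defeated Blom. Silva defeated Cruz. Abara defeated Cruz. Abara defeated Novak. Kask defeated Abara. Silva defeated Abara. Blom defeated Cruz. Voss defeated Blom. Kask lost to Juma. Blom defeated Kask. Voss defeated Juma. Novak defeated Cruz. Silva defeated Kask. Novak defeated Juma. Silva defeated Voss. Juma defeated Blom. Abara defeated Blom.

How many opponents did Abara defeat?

4

Abara's results: beat Novak, Blom, Voss, Cruz; lost to Silva, Kask, Juma.
That is 4 wins.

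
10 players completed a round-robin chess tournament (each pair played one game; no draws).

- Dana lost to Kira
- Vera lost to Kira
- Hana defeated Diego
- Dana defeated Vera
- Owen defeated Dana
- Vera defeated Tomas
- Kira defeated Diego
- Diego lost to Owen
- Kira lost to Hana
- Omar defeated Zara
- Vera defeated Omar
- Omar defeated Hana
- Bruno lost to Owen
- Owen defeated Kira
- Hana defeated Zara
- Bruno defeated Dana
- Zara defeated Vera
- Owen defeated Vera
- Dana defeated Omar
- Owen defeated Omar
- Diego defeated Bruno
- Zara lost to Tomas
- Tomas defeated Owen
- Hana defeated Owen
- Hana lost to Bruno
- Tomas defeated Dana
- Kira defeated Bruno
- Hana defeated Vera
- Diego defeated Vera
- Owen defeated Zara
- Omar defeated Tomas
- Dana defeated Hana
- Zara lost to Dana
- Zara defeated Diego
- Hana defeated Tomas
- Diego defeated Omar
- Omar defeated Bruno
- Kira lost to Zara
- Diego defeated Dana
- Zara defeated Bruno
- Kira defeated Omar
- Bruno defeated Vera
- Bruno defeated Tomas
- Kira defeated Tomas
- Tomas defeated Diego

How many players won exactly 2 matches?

1

Win totals: Diego 4, Bruno 4, Zara 4, Vera 2, Dana 4, Tomas 4, Omar 4, Kira 6, Owen 7, Hana 6.
Exactly 2: Vera — 1 player.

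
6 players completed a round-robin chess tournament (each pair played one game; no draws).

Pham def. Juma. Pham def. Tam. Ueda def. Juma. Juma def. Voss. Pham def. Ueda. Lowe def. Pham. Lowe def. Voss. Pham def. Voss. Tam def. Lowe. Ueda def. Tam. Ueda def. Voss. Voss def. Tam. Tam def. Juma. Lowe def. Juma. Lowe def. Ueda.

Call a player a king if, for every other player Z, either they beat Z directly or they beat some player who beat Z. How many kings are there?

Pham reaches everyone (king).
Tam reaches everyone (king).
Voss cannot reach Pham, Ueda in two steps.
Juma cannot reach Pham, Lowe, Ueda in two steps.
Lowe reaches everyone (king).
Ueda cannot reach Pham in two steps.
Kings: Pham, Tam, Lowe — 3.

3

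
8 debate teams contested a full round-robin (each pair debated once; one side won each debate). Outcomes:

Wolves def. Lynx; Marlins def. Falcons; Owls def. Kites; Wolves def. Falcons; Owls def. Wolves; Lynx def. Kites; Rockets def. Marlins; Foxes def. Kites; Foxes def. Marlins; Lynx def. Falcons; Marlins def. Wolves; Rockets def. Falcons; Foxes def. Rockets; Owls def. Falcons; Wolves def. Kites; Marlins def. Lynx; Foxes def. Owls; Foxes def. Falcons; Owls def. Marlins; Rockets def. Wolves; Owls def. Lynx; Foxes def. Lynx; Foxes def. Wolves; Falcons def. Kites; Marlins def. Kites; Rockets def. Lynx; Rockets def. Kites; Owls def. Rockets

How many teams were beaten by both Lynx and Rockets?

2

Lynx beat: Falcons, Kites.
Rockets beat: Marlins, Falcons, Lynx, Kites, Wolves.
Both beat: Falcons, Kites — 2.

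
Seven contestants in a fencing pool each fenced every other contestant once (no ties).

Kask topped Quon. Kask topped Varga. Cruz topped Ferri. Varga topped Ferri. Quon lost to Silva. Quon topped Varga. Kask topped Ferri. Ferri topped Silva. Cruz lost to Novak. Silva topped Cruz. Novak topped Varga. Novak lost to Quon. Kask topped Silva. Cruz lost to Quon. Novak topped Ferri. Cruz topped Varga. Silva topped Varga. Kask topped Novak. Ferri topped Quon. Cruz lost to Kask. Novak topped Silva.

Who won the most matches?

Kask

Win totals: Silva 3, Kask 6, Cruz 2, Ferri 2, Quon 3, Novak 4, Varga 1.
Kask leads with 6 wins (next highest: 4).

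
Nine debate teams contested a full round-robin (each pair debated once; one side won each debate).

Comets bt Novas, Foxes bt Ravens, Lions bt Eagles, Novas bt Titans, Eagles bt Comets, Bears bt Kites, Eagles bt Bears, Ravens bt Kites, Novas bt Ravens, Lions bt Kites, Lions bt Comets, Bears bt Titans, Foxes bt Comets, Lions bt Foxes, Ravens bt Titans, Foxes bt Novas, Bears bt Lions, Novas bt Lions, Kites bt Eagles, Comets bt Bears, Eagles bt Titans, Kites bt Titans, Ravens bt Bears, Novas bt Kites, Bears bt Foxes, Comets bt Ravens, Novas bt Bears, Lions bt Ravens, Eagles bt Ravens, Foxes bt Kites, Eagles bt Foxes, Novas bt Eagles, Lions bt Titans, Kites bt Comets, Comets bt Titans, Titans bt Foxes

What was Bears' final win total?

4

Bears' results: beat Titans, Foxes, Lions, Kites; lost to Eagles, Comets, Ravens, Novas.
That is 4 wins.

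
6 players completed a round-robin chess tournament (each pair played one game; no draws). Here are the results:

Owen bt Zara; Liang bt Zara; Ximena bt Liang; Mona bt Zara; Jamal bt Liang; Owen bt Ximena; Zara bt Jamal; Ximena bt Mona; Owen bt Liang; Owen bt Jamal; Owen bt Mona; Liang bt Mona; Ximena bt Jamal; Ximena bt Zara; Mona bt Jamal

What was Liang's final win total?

2

Liang's results: beat Mona, Zara; lost to Owen, Jamal, Ximena.
That is 2 wins.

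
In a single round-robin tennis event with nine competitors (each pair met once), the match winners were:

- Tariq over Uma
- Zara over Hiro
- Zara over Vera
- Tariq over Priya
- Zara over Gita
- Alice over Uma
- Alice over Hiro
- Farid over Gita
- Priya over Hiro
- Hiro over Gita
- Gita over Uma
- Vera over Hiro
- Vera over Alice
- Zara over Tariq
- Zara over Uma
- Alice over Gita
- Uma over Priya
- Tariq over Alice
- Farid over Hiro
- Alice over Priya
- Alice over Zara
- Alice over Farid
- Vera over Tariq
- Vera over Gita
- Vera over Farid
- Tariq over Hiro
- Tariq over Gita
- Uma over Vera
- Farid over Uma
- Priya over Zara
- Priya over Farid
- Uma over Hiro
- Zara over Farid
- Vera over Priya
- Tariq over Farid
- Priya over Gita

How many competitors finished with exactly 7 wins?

Win totals: Farid 3, Vera 6, Gita 1, Alice 6, Hiro 1, Tariq 6, Priya 4, Uma 3, Zara 6.
No competitor has exactly 7 wins.

0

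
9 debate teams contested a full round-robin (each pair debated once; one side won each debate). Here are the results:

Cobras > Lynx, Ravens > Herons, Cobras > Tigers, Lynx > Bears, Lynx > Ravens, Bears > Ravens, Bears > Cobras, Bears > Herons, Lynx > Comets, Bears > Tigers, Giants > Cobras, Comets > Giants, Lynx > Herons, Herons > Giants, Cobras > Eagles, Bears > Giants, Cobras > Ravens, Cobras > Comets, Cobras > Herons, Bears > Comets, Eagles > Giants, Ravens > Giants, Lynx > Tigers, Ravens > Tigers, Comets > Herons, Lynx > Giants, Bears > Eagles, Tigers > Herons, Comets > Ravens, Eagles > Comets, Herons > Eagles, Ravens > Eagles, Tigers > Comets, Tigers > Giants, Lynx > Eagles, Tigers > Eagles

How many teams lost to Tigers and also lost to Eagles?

Tigers beat: Eagles, Giants, Herons, Comets.
Eagles beat: Giants, Comets.
Both beat: Giants, Comets — 2.

2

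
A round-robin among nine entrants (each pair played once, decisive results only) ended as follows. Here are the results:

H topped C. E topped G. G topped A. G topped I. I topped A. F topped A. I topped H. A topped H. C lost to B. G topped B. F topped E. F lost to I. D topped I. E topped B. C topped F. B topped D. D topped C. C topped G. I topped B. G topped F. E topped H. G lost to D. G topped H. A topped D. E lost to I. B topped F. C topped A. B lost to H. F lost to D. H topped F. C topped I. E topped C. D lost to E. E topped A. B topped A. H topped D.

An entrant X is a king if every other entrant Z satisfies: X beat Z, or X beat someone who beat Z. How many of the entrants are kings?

7

A cannot reach E in two steps.
B reaches everyone (king).
C reaches everyone (king).
D reaches everyone (king).
E reaches everyone (king).
F cannot reach I in two steps.
G reaches everyone (king).
H reaches everyone (king).
I reaches everyone (king).
Kings: B, C, D, E, G, H, I — 7.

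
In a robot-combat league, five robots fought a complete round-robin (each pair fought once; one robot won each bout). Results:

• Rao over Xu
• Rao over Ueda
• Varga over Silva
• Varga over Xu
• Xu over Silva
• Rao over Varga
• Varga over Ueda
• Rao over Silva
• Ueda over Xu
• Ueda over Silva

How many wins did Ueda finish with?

Ueda's results: beat Xu, Silva; lost to Varga, Rao.
That is 2 wins.

2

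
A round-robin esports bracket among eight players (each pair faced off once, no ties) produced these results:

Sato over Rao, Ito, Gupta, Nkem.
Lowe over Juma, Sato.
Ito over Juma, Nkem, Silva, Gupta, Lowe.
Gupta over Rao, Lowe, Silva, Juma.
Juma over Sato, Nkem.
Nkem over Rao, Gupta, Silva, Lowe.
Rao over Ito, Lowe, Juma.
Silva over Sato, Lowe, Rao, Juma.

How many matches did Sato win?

4

Sato's results: beat Ito, Rao, Nkem, Gupta; lost to Lowe, Silva, Juma.
That is 4 wins.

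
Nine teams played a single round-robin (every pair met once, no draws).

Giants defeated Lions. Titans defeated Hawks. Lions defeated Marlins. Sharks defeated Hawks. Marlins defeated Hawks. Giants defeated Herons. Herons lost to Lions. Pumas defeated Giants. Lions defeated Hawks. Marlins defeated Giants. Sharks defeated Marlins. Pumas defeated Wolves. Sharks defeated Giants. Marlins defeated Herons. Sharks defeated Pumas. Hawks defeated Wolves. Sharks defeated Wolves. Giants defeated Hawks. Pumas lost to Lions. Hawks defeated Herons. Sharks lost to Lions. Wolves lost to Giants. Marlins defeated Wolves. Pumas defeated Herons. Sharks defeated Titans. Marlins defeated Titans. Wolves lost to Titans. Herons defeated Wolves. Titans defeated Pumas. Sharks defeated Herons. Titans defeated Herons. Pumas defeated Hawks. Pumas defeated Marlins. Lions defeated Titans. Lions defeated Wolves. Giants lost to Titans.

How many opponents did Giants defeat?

Giants' results: beat Herons, Lions, Wolves, Hawks; lost to Titans, Sharks, Pumas, Marlins.
That is 4 wins.

4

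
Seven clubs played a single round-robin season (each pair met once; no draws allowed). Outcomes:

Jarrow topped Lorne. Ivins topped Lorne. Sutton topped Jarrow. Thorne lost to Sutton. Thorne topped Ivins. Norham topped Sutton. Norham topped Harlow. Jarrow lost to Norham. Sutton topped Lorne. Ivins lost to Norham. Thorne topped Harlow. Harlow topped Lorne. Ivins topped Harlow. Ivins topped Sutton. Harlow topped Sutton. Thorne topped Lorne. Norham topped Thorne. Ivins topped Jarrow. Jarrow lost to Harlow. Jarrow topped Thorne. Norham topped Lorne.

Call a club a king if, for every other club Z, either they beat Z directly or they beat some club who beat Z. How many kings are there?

Lorne cannot reach Norham, Sutton, Harlow, Thorne, Ivins, Jarrow in two steps.
Norham reaches everyone (king).
Sutton cannot reach Norham in two steps.
Harlow cannot reach Norham, Ivins in two steps.
Thorne cannot reach Norham in two steps.
Ivins cannot reach Norham in two steps.
Jarrow cannot reach Norham, Sutton in two steps.
Kings: Norham — 1.

1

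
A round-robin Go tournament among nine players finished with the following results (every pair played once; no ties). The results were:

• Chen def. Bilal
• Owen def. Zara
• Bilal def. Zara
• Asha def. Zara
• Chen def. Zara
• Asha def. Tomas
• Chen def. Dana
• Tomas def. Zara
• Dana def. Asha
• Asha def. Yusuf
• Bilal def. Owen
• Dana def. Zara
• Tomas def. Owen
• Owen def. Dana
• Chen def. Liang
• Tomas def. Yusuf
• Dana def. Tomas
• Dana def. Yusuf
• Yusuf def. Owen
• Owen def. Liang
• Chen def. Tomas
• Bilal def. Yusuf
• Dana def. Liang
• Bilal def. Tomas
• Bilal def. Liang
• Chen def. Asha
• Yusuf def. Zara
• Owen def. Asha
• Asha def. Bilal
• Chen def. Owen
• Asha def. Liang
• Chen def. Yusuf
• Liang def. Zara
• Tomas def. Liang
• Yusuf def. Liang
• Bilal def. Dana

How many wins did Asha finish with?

5

Asha's results: beat Bilal, Tomas, Zara, Liang, Yusuf; lost to Owen, Chen, Dana.
That is 5 wins.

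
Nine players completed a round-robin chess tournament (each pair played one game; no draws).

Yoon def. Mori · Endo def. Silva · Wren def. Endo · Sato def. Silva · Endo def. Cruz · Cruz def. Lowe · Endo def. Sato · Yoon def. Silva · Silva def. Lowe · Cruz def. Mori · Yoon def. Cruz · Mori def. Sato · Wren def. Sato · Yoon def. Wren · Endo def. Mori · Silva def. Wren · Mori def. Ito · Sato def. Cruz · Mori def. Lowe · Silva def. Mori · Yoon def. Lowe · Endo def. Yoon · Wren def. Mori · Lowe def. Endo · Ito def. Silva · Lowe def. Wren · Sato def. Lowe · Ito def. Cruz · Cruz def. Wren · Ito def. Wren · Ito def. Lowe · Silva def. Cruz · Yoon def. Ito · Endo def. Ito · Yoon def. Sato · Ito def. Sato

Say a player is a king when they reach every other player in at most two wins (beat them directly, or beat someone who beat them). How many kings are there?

Ito cannot reach Yoon in two steps.
Cruz cannot reach Yoon, Silva in two steps.
Sato cannot reach Ito, Yoon in two steps.
Mori cannot reach Yoon in two steps.
Lowe reaches everyone (king).
Endo reaches everyone (king).
Wren reaches everyone (king).
Yoon reaches everyone (king).
Silva cannot reach Yoon in two steps.
Kings: Lowe, Endo, Wren, Yoon — 4.

4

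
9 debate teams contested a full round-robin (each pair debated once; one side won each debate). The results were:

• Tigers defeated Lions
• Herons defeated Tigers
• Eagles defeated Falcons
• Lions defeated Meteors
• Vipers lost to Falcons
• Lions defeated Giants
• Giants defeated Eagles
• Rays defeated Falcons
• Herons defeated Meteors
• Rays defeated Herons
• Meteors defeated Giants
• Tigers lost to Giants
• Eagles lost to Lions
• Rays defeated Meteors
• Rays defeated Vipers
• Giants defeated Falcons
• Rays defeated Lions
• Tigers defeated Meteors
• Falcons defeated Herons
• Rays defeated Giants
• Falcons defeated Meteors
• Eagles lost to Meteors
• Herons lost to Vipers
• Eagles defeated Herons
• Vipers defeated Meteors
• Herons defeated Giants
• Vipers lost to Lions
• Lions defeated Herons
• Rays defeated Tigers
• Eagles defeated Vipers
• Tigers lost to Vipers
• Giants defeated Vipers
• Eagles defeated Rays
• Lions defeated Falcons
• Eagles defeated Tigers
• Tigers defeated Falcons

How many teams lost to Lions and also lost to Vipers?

Lions beat: Vipers, Meteors, Falcons, Eagles, Giants, Herons.
Vipers beat: Meteors, Tigers, Herons.
Both beat: Meteors, Herons — 2.

2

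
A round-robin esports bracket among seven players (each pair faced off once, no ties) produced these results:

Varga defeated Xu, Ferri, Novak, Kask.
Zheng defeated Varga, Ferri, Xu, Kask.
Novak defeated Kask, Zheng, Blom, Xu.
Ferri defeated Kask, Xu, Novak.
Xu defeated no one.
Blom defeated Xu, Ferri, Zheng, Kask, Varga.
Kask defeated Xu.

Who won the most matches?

Win totals: Novak 4, Zheng 4, Ferri 3, Varga 4, Blom 5, Kask 1, Xu 0.
Blom leads with 5 wins (next highest: 4).

Blom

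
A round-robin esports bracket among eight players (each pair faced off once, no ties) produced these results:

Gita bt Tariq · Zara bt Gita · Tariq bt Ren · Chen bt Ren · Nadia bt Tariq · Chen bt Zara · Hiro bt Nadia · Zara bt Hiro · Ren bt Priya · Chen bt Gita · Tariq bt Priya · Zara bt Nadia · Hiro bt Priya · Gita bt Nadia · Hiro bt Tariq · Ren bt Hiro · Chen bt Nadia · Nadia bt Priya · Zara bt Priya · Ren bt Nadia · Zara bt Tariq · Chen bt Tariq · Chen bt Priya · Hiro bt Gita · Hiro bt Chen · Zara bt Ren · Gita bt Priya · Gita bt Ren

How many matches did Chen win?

Chen's results: beat Zara, Gita, Priya, Ren, Nadia, Tariq; lost to Hiro.
That is 6 wins.

6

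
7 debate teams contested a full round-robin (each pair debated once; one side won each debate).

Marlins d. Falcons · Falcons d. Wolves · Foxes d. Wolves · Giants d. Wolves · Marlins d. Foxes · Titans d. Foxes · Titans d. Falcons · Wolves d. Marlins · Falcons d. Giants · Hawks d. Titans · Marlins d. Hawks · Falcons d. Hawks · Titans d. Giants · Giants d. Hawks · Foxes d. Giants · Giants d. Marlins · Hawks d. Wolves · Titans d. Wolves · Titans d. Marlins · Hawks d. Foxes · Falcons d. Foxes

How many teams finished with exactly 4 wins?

Win totals: Wolves 1, Marlins 3, Falcons 4, Titans 5, Foxes 2, Giants 3, Hawks 3.
Exactly 4: Falcons — 1 team.

1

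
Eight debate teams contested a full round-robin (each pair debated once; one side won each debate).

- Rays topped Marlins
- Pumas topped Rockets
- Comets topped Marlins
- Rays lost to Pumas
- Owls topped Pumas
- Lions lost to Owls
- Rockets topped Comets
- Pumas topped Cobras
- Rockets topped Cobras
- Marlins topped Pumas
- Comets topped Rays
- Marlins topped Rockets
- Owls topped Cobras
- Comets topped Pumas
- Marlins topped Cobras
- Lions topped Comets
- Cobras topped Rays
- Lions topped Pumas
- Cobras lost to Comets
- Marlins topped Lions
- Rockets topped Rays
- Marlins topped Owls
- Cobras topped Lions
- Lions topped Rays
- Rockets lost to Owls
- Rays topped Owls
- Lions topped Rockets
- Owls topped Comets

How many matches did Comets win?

4

Comets' results: beat Rays, Cobras, Pumas, Marlins; lost to Rockets, Owls, Lions.
That is 4 wins.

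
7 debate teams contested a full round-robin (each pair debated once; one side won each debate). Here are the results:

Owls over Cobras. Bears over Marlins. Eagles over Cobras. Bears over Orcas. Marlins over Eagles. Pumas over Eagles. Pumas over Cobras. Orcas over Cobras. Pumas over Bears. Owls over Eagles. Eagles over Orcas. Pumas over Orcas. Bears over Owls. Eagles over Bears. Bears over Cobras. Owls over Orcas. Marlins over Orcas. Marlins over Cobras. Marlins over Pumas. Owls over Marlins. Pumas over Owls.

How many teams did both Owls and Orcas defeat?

Owls beat: Cobras, Marlins, Eagles, Orcas.
Orcas beat: Cobras.
Both beat: Cobras — 1.

1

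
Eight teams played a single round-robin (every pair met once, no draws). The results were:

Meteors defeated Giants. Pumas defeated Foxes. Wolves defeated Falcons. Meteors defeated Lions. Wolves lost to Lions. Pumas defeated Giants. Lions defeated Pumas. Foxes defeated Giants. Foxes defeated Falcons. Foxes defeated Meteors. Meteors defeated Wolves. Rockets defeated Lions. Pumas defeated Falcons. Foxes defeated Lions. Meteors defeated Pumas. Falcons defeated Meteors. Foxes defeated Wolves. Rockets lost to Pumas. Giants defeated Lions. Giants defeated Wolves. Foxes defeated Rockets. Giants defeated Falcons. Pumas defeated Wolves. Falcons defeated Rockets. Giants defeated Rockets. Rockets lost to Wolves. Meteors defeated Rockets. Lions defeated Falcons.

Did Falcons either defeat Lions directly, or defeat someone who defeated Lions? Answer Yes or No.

Yes

Falcons did not beat Lions directly.
Falcons beat Meteors, Rockets. Of those, Meteors beat Lions.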